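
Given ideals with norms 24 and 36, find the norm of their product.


N(IJ) = N(I) * N(J)
= 24 * 36
= 864

864


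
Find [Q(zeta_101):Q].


The degree equals Euler's totient phi(101).
101 = 101
phi(101) = 100

100


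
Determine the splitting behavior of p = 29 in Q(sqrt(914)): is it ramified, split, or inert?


K = Q(sqrt(914)). Since d mod 4 = 2, disc(K) = 3656.
Check p | disc: 3656 mod 29 = 2.
p does not divide disc. Compute Legendre symbol (d/p):
15^((29-1)/2) mod 29 = -1
(d/p) = -1, so p is inert: (p) stays prime with e=1, f=2, g=1.
Therefore p is inert.

inert


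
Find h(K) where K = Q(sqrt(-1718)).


K = Q(sqrt(-1718)). d mod 4 = 2, so D = disc(K) = 4d = -6872
h(K) equals the number of primitive reduced positive-definite forms (a, b, c) = a*x^2 + b*x*y + c*y^2 with b^2 - 4ac = D,
where reduced means |b| <= a <= c, with b >= 0 whenever |b| = a or a = c, and primitive means gcd(a, b, c) = 1.
Reduced forces 3a^2 <= |D| = 6872, so 1 <= a <= 47; b must have the parity of D, and c = (b^2 - D)/(4a) must be an integer >= a.
Enumerate a = 1..47, b in [-a, a]:
  a=1: (1, 0, 1718)  [1]
  a=2: (2, 0, 859)  [1]
  a=3: (3, -2, 573), (3, 2, 573)  [2]
  a=4..5: none
  a=6: (6, -4, 287), (6, 4, 287)  [2]
  a=7: (7, -4, 246), (7, 4, 246)  [2]
  a=8: none
  a=9: (9, -2, 191), (9, 2, 191)  [2]
  a=10: none
  a=11: (11, -6, 157), (11, 6, 157)  [2]
  a=12..13: none
  a=14: (14, -4, 123), (14, 4, 123)  [2]
  a=15..16: none
  a=17: (17, -8, 102), (17, 8, 102)  [2]
  a=18: (18, -16, 99), (18, 16, 99)  [2]
  a=19: (19, -14, 93), (19, 14, 93)  [2]
  a=20: none
  a=21: (21, -10, 83), (21, -4, 82), (21, 4, 82), (21, 10, 83)  [4]
  a=22: (22, -16, 81), (22, 16, 81)  [2]
  a=23..26: none
  a=27: (27, -16, 66), (27, 16, 66)  [2]
  a=28: none
  a=29: (29, -28, 66), (29, 28, 66)  [2]
  a=30: none
  a=31: (31, -14, 57), (31, 14, 57)  [2]
  a=32: none
  a=33: (33, -28, 58), (33, -16, 54), (33, 16, 54), (33, 28, 58)  [4]
  a=34: (34, -8, 51), (34, 8, 51)  [2]
  a=35..36: none
  a=37: (37, -26, 51), (37, 26, 51)  [2]
  a=38: (38, -24, 49), (38, 24, 49)  [2]
  a=39..40: none
  a=41: (41, -4, 42), (41, 4, 42)  [2]
  a=42: (42, -32, 47), (42, 32, 47)  [2]
  a=43..47: none
Total reduced forms: 1 + 1 + 2 + 2 + 2 + 2 + 2 + 2 + 2 + 2 + 2 + 4 + 2 + 2 + 2 + 2 + 4 + 2 + 2 + 2 + 2 + 2 = 46
h = 46

46


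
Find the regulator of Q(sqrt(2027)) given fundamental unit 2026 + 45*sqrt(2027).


epsilon = 2026 + 45*sqrt(2027)
= 4051.9998
R = ln(4051.9998)
= 8.3070

8.3070


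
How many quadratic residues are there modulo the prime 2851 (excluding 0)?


For prime p, the number of non-zero quadratic residues is (p-1)/2.
= (2851-1)/2
= 1425

1425


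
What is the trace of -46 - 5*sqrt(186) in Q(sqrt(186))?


Tr(a + b*sqrt(d)) = (a + b*sqrt(d)) + (a - b*sqrt(d)) = 2a
= 2 * (-46)
= -92

-92


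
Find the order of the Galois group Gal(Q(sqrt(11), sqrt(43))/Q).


The 2 square roots of distinct primes are multiplicatively independent over Q,
so [K:Q] = 2^2 and Gal(K/Q) is isomorphic to (Z/2Z)^2.
|Gal| = 2^2 = 4

4


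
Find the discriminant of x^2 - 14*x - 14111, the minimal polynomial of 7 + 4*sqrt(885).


The element 7 + 4*sqrt(885) has minimal polynomial:
x^2 - 14*x - 14111
Discriminant = (-14)^2 - 4*(-14111)
= 196 + 56444
= 56640

56640


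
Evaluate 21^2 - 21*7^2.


x^2 - d*y^2
= 21^2 - 21*7^2
= 441 - 1029
= -588

-588


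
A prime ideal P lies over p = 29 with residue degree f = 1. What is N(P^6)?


N(P^a) = p^(a*f)
= 29^(6*1)
= 29^6
= 594823321

594823321


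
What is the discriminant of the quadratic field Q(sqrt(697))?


For K = Q(sqrt(d)) with d squarefree: disc(K) = d if d = 1 mod 4, and disc(K) = 4d if d = 2 or 3 mod 4.
Here d = 697, and d mod 4 = 1.
d = 1 mod 4 (O_K = Z[(1+sqrt(d))/2]), so disc(K) = d = 697

697


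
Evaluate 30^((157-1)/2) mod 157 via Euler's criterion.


p = 157 is prime and the exponent is (p-1)/2 = 78, so by Euler's criterion 30^78 = (30/157) = +1 or -1 mod 157.
Compute by square-and-multiply:
  78 = 64 + 8 + 4 + 2 (binary 1001110)
  Repeated squaring mod 157: 30^1 = 30, 30^2 = 115, 30^4 = 37, 30^8 = 113, 30^16 = 52, 30^32 = 35, 30^64 = 126
  30^78 = 30^64 * 30^8 * 30^4 * 30^2 = 126 * 113 * 37 * 115 mod 157
    126 * 113 = 14238 = 108 mod 157
    108 * 37 = 3996 = 71 mod 157
    71 * 115 = 8165 = 1 mod 157
  30^78 = 1 mod 157
Result 1: 30 is a quadratic residue mod 157.
30^78 mod 157 = 1

1


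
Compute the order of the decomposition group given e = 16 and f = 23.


|D_P| = e * f
= 16 * 23
= 368

368


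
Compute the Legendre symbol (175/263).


p = 263 is prime, so compute (175/263) with the reciprocity algorithm (Jacobi-symbol steps: pull out 2s via (2/n), flip via reciprocity, reduce):
  reciprocity: (175/263) -> -(263/175)
  reduce: (88/175)
  pull out 2: (2/175) = +1  (since 175 mod 8 = 7)
  pull out 2: (2/175) = +1  (since 175 mod 8 = 7)
  pull out 2: (2/175) = +1  (since 175 mod 8 = 7)
  reciprocity: (11/175) -> -(175/11)
  reduce: (10/11)
  pull out 2: (2/11) = -1  (since 11 mod 8 = 3)
  reciprocity: (5/11) -> +(11/5)
  reduce: (1/5)
  (1/5) = 1
Product of signs = -1
(175/263) = -1

-1


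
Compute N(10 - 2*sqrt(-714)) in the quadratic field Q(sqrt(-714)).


N(a + b*sqrt(d)) = a^2 - d*b^2
= (10)^2 - (-714)*(-2)^2
= 100 + 2856
= 2956

2956


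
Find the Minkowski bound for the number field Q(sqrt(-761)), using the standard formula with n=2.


d = -761, d mod 4 = 3, so disc(K) = 4d = -3044; |disc(K)| = 3044
Imaginary quadratic field, so n = 2, s = r2 = 1, r1 = 0
M = (n!/n^n) * (4/pi)^s * sqrt(|disc(K)|) = (2!/2^2) * (4/pi)^1 * sqrt(3044)
= 0.5 * 1.273240 * 55.172457
= 35.1239

35.1239


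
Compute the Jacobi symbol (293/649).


Compute (293/649) via quadratic reciprocity:
  reciprocity: (293/649) -> +(649/293)
  reduce: (63/293)
  reciprocity: (63/293) -> +(293/63)
  reduce: (41/63)
  reciprocity: (41/63) -> +(63/41)
  reduce: (22/41)
  pull out 2: (2/41) = +1  (since 41 mod 8 = 1)
  reciprocity: (11/41) -> +(41/11)
  reduce: (8/11)
  pull out 2: (2/11) = -1  (since 11 mod 8 = 3)
  pull out 2: (2/11) = -1  (since 11 mod 8 = 3)
  pull out 2: (2/11) = -1  (since 11 mod 8 = 3)
  (1/11) = 1
Product of signs = -1

-1


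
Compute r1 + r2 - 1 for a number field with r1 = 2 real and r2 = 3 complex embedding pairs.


By Dirichlet's unit theorem:
rank = r1 + r2 - 1
= 2 + 3 - 1
= 4

4


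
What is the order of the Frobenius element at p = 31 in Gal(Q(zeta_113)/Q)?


The Frobenius at p in Gal(Q(zeta_n)/Q) = (Z/nZ)* is the class of p, so its order is ord_113(31), the smallest k >= 1 with 31^k = 1 mod 113.
n = 113 = 113, phi(113) = 112; the order divides phi(n).
Divisors of 112: 1, 2, 4, 7, 8, 14, 16, 28, 56, 112
Repeated squaring mod 113: 31^1 = 31, 31^2 = 57, 31^4 = 85, 31^8 = 106, 31^16 = 49, 31^32 = 28, 31^64 = 106
Test divisors in increasing order:
  k=1: 31^1 = 31 mod 113
  k=2: 31^2 = 57 mod 113
  k=4: 31^4 = 85 mod 113
  k=7: 31^7 = 85 * 57 * 31 = 18 mod 113
  k=8: 31^8 = 106 mod 113
  k=14: 31^14 = 106 * 85 * 57 = 98 mod 113
  k=16: 31^16 = 49 mod 113
  k=28: 31^28 = 49 * 106 * 85 = 112 mod 113
  k=56: 31^56 = 28 * 49 * 106 = 1 mod 113  <- first divisor giving 1
Order = 56

56


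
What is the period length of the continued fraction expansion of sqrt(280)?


Run the CF algorithm for sqrt(280).
a_0 = floor(sqrt(280)) = 16; set m_0=0, q_0=1.
Recurrence: m' = q*a - m,  q' = (d - m'^2)/q,  a' = floor((a_0 + m')/q').
  step 1: m=16, q=24, a=1
  step 2: m=8, q=9, a=2
  step 3: m=10, q=20, a=1
  step 4: m=10, q=9, a=2
  step 5: m=8, q=24, a=1
  step 6: m=16, q=1, a=32
a_6 = 2*a_0 = 32, so the period closes here.
sqrt(280) = [16; 1, 2, 1, 2, 1, 32]
Period length = 6

6


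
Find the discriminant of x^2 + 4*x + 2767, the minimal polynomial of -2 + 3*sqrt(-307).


The element -2 + 3*sqrt(-307) has minimal polynomial:
x^2 + 4*x + 2767
Discriminant = (4)^2 - 4*(2767)
= 16 - 11068
= -11052

-11052


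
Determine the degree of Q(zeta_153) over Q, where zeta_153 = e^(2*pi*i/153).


The degree equals Euler's totient phi(153).
153 = 3^2 * 17
phi(153) = 96

96


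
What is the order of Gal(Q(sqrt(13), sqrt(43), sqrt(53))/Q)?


The 3 square roots of distinct primes are multiplicatively independent over Q,
so [K:Q] = 2^3 and Gal(K/Q) is isomorphic to (Z/2Z)^3.
|Gal| = 2^3 = 8

8


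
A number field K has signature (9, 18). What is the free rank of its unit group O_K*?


By Dirichlet's unit theorem:
rank = r1 + r2 - 1
= 9 + 18 - 1
= 26

26


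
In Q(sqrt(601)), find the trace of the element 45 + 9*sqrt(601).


Tr(a + b*sqrt(d)) = (a + b*sqrt(d)) + (a - b*sqrt(d)) = 2a
= 2 * (45)
= 90

90


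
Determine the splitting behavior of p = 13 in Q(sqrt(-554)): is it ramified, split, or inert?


K = Q(sqrt(-554)). Since d mod 4 = 2, disc(K) = -2216.
Check p | disc: -2216 mod 13 = 7.
p does not divide disc. Compute Legendre symbol (d/p):
5^((13-1)/2) mod 13 = -1
(d/p) = -1, so p is inert: (p) stays prime with e=1, f=2, g=1.
Therefore p is inert.

inert


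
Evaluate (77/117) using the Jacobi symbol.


Compute (77/117) via quadratic reciprocity:
  reciprocity: (77/117) -> +(117/77)
  reduce: (40/77)
  pull out 2: (2/77) = -1  (since 77 mod 8 = 5)
  pull out 2: (2/77) = -1  (since 77 mod 8 = 5)
  pull out 2: (2/77) = -1  (since 77 mod 8 = 5)
  reciprocity: (5/77) -> +(77/5)
  reduce: (2/5)
  pull out 2: (2/5) = -1  (since 5 mod 8 = 5)
  (1/5) = 1
Product of signs = 1

1


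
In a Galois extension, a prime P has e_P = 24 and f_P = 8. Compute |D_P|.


|D_P| = e * f
= 24 * 8
= 192

192


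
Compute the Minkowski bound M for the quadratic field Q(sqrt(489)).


d = 489, d mod 4 = 1, so disc(K) = d = 489; |disc(K)| = 489
Real quadratic field, so n = 2, s = r2 = 0, r1 = 2
M = (n!/n^n) * (4/pi)^s * sqrt(|disc(K)|) = (2!/2^2) * (4/pi)^0 * sqrt(489)
= 0.5 * 1.000000 * 22.113344
= 11.0567

11.0567


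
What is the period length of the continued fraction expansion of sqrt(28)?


Run the CF algorithm for sqrt(28).
a_0 = floor(sqrt(28)) = 5; set m_0=0, q_0=1.
Recurrence: m' = q*a - m,  q' = (d - m'^2)/q,  a' = floor((a_0 + m')/q').
  step 1: m=5, q=3, a=3
  step 2: m=4, q=4, a=2
  step 3: m=4, q=3, a=3
  step 4: m=5, q=1, a=10
a_4 = 2*a_0 = 10, so the period closes here.
sqrt(28) = [5; 3, 2, 3, 10]
Period length = 4

4


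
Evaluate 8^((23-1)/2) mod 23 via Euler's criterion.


p = 23 is prime and the exponent is (p-1)/2 = 11, so by Euler's criterion 8^11 = (8/23) = +1 or -1 mod 23.
Compute by square-and-multiply:
  11 = 8 + 2 + 1 (binary 1011)
  Repeated squaring mod 23: 8^1 = 8, 8^2 = 18, 8^4 = 2, 8^8 = 4
  8^11 = 8^8 * 8^2 * 8^1 = 4 * 18 * 8 mod 23
    4 * 18 = 72 = 3 mod 23
    3 * 8 = 24 = 1 mod 23
  8^11 = 1 mod 23
Result 1: 8 is a quadratic residue mod 23.
8^11 mod 23 = 1

1


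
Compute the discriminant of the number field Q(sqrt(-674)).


For K = Q(sqrt(d)) with d squarefree: disc(K) = d if d = 1 mod 4, and disc(K) = 4d if d = 2 or 3 mod 4.
Here d = -674, and d mod 4 = 2.
d = 2 mod 4, not 1 (O_K = Z[sqrt(d)]), so disc(K) = 4d = 4 * (-674) = -2696

-2696


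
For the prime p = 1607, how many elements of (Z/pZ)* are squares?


For prime p, the number of non-zero quadratic residues is (p-1)/2.
= (1607-1)/2
= 803

803


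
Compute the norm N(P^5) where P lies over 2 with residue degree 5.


N(P^a) = p^(a*f)
= 2^(5*5)
= 2^25
= 33554432

33554432


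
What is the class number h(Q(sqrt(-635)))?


K = Q(sqrt(-635)). d mod 4 = 1, so D = disc(K) = d = -635
h(K) equals the number of primitive reduced positive-definite forms (a, b, c) = a*x^2 + b*x*y + c*y^2 with b^2 - 4ac = D,
where reduced means |b| <= a <= c, with b >= 0 whenever |b| = a or a = c, and primitive means gcd(a, b, c) = 1.
Reduced forces 3a^2 <= |D| = 635, so 1 <= a <= 14; b must have the parity of D, and c = (b^2 - D)/(4a) must be an integer >= a.
Enumerate a = 1..14, b in [-a, a]:
  a=1: (1, 1, 159)  [1]
  a=2: none
  a=3: (3, -1, 53), (3, 1, 53)  [2]
  a=4: none
  a=5: (5, 5, 33)  [1]
  a=6: none
  a=7: (7, -3, 23), (7, 3, 23)  [2]
  a=8: none
  a=9: (9, -7, 19), (9, 7, 19)  [2]
  a=10: none
  a=11: (11, -5, 15), (11, 5, 15)  [2]
  a=12..14: none
Total reduced forms: 1 + 2 + 1 + 2 + 2 + 2 = 10
h = 10

10


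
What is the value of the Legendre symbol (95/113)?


p = 113 is prime, so compute (95/113) with the reciprocity algorithm (Jacobi-symbol steps: pull out 2s via (2/n), flip via reciprocity, reduce):
  reciprocity: (95/113) -> +(113/95)
  reduce: (18/95)
  pull out 2: (2/95) = +1  (since 95 mod 8 = 7)
  reciprocity: (9/95) -> +(95/9)
  reduce: (5/9)
  reciprocity: (5/9) -> +(9/5)
  reduce: (4/5)
  pull out 2: (2/5) = -1  (since 5 mod 8 = 5)
  pull out 2: (2/5) = -1  (since 5 mod 8 = 5)
  (1/5) = 1
Product of signs = 1
(95/113) = 1

1


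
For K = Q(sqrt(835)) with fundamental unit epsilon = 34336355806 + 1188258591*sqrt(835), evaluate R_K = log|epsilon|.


epsilon = 34336355806 + 1188258591*sqrt(835)
= 6.8673e+10
R = ln(6.8673e+10)
= 24.9526

24.9526


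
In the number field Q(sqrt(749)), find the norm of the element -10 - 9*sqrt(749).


N(a + b*sqrt(d)) = a^2 - d*b^2
= (-10)^2 - (749)*(-9)^2
= 100 - 60669
= -60569

-60569


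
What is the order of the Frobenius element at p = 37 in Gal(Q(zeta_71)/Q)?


The Frobenius at p in Gal(Q(zeta_n)/Q) = (Z/nZ)* is the class of p, so its order is ord_71(37), the smallest k >= 1 with 37^k = 1 mod 71.
n = 71 = 71, phi(71) = 70; the order divides phi(n).
Divisors of 70: 1, 2, 5, 7, 10, 14, 35, 70
Repeated squaring mod 71: 37^1 = 37, 37^2 = 20, 37^4 = 45, 37^8 = 37, 37^16 = 20, 37^32 = 45, 37^64 = 37
Test divisors in increasing order:
  k=1: 37^1 = 37 mod 71
  k=2: 37^2 = 20 mod 71
  k=5: 37^5 = 45 * 37 = 32 mod 71
  k=7: 37^7 = 45 * 20 * 37 = 1 mod 71  <- first divisor giving 1
Order = 7

7


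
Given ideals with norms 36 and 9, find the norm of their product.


N(IJ) = N(I) * N(J)
= 36 * 9
= 324

324


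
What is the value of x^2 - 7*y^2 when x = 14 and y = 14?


x^2 - d*y^2
= 14^2 - 7*14^2
= 196 - 1372
= -1176

-1176


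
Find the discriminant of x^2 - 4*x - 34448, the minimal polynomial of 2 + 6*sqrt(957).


The element 2 + 6*sqrt(957) has minimal polynomial:
x^2 - 4*x - 34448
Discriminant = (-4)^2 - 4*(-34448)
= 16 + 137792
= 137808

137808


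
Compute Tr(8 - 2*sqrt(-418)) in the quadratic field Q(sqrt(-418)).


Tr(a + b*sqrt(d)) = (a + b*sqrt(d)) + (a - b*sqrt(d)) = 2a
= 2 * (8)
= 16

16


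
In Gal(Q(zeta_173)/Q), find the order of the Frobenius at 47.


The Frobenius at p in Gal(Q(zeta_n)/Q) = (Z/nZ)* is the class of p, so its order is ord_173(47), the smallest k >= 1 with 47^k = 1 mod 173.
n = 173 = 173, phi(173) = 172; the order divides phi(n).
Divisors of 172: 1, 2, 4, 43, 86, 172
Repeated squaring mod 173: 47^1 = 47, 47^2 = 133, 47^4 = 43, 47^8 = 119, 47^16 = 148, 47^32 = 106, 47^64 = 164, 47^128 = 81
Test divisors in increasing order:
  k=1: 47^1 = 47 mod 173
  k=2: 47^2 = 133 mod 173
  k=4: 47^4 = 43 mod 173
  k=43: 47^43 = 106 * 119 * 133 * 47 = 1 mod 173  <- first divisor giving 1
Order = 43

43


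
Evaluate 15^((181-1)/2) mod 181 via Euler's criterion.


p = 181 is prime and the exponent is (p-1)/2 = 90, so by Euler's criterion 15^90 = (15/181) = +1 or -1 mod 181.
Compute by square-and-multiply:
  90 = 64 + 16 + 8 + 2 (binary 1011010)
  Repeated squaring mod 181: 15^1 = 15, 15^2 = 44, 15^4 = 126, 15^8 = 129, 15^16 = 170, 15^32 = 121, 15^64 = 161
  15^90 = 15^64 * 15^16 * 15^8 * 15^2 = 161 * 170 * 129 * 44 mod 181
    161 * 170 = 27370 = 39 mod 181
    39 * 129 = 5031 = 144 mod 181
    144 * 44 = 6336 = 1 mod 181
  15^90 = 1 mod 181
Result 1: 15 is a quadratic residue mod 181.
15^90 mod 181 = 1

1


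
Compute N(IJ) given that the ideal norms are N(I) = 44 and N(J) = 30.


N(IJ) = N(I) * N(J)
= 44 * 30
= 1320

1320


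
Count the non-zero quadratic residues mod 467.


For prime p, the number of non-zero quadratic residues is (p-1)/2.
= (467-1)/2
= 233

233


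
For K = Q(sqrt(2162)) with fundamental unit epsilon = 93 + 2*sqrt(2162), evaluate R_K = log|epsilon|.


epsilon = 93 + 2*sqrt(2162)
= 185.9946
R = ln(185.9946)
= 5.2257

5.2257


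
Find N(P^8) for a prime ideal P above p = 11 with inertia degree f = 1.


N(P^a) = p^(a*f)
= 11^(8*1)
= 11^8
= 214358881

214358881


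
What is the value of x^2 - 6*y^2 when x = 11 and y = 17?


x^2 - d*y^2
= 11^2 - 6*17^2
= 121 - 1734
= -1613

-1613


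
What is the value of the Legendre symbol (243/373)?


p = 373 is prime, so compute (243/373) with the reciprocity algorithm (Jacobi-symbol steps: pull out 2s via (2/n), flip via reciprocity, reduce):
  reciprocity: (243/373) -> +(373/243)
  reduce: (130/243)
  pull out 2: (2/243) = -1  (since 243 mod 8 = 3)
  reciprocity: (65/243) -> +(243/65)
  reduce: (48/65)
  pull out 2: (2/65) = +1  (since 65 mod 8 = 1)
  pull out 2: (2/65) = +1  (since 65 mod 8 = 1)
  pull out 2: (2/65) = +1  (since 65 mod 8 = 1)
  pull out 2: (2/65) = +1  (since 65 mod 8 = 1)
  reciprocity: (3/65) -> +(65/3)
  reduce: (2/3)
  pull out 2: (2/3) = -1  (since 3 mod 8 = 3)
  (1/3) = 1
Product of signs = 1
(243/373) = 1

1


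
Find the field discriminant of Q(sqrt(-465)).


For K = Q(sqrt(d)) with d squarefree: disc(K) = d if d = 1 mod 4, and disc(K) = 4d if d = 2 or 3 mod 4.
Here d = -465, and d mod 4 = 3.
d = 3 mod 4, not 1 (O_K = Z[sqrt(d)]), so disc(K) = 4d = 4 * (-465) = -1860

-1860


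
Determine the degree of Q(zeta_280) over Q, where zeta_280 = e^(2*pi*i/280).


The degree equals Euler's totient phi(280).
280 = 2^3 * 5 * 7
phi(280) = 96

96


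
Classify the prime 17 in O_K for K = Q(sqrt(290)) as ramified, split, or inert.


K = Q(sqrt(290)). Since d mod 4 = 2, disc(K) = 1160.
Check p | disc: 1160 mod 17 = 4.
p does not divide disc. Compute Legendre symbol (d/p):
1^((17-1)/2) mod 17 = 1
(d/p) = 1, so p splits: (p) = P*P' with e=1, f=1, g=2.
Therefore p is split.

split


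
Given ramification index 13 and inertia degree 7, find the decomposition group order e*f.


|D_P| = e * f
= 13 * 7
= 91

91


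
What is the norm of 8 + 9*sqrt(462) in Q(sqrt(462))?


N(a + b*sqrt(d)) = a^2 - d*b^2
= (8)^2 - (462)*(9)^2
= 64 - 37422
= -37358

-37358


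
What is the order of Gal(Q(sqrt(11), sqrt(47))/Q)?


The 2 square roots of distinct primes are multiplicatively independent over Q,
so [K:Q] = 2^2 and Gal(K/Q) is isomorphic to (Z/2Z)^2.
|Gal| = 2^2 = 4

4


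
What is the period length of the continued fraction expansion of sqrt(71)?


Run the CF algorithm for sqrt(71).
a_0 = floor(sqrt(71)) = 8; set m_0=0, q_0=1.
Recurrence: m' = q*a - m,  q' = (d - m'^2)/q,  a' = floor((a_0 + m')/q').
  step 1: m=8, q=7, a=2
  step 2: m=6, q=5, a=2
  step 3: m=4, q=11, a=1
  step 4: m=7, q=2, a=7
  step 5: m=7, q=11, a=1
  step 6: m=4, q=5, a=2
  step 7: m=6, q=7, a=2
  step 8: m=8, q=1, a=16
a_8 = 2*a_0 = 16, so the period closes here.
sqrt(71) = [8; 2, 2, 1, 7, 1, 2, 2, 16]
Period length = 8

8


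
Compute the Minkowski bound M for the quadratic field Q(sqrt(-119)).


d = -119, d mod 4 = 1, so disc(K) = d = -119; |disc(K)| = 119
Imaginary quadratic field, so n = 2, s = r2 = 1, r1 = 0
M = (n!/n^n) * (4/pi)^s * sqrt(|disc(K)|) = (2!/2^2) * (4/pi)^1 * sqrt(119)
= 0.5 * 1.273240 * 10.908712
= 6.9447

6.9447


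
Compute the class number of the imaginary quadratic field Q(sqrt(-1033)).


K = Q(sqrt(-1033)). d mod 4 = 3, so D = disc(K) = 4d = -4132
h(K) equals the number of primitive reduced positive-definite forms (a, b, c) = a*x^2 + b*x*y + c*y^2 with b^2 - 4ac = D,
where reduced means |b| <= a <= c, with b >= 0 whenever |b| = a or a = c, and primitive means gcd(a, b, c) = 1.
Reduced forces 3a^2 <= |D| = 4132, so 1 <= a <= 37; b must have the parity of D, and c = (b^2 - D)/(4a) must be an integer >= a.
Enumerate a = 1..37, b in [-a, a]:
  a=1: (1, 0, 1033)  [1]
  a=2: (2, 2, 517)  [1]
  a=3..10: none
  a=11: (11, -2, 94), (11, 2, 94)  [2]
  a=12..16: none
  a=17: (17, -4, 61), (17, 4, 61)  [2]
  a=18..21: none
  a=22: (22, -2, 47), (22, 2, 47)  [2]
  a=23: (23, -10, 46), (23, 10, 46)  [2]
  a=24..33: none
  a=34: (34, -30, 37), (34, 30, 37)  [2]
  a=35..37: none
Total reduced forms: 1 + 1 + 2 + 2 + 2 + 2 + 2 = 12
h = 12

12


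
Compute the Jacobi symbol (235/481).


Compute (235/481) via quadratic reciprocity:
  reciprocity: (235/481) -> +(481/235)
  reduce: (11/235)
  reciprocity: (11/235) -> -(235/11)
  reduce: (4/11)
  pull out 2: (2/11) = -1  (since 11 mod 8 = 3)
  pull out 2: (2/11) = -1  (since 11 mod 8 = 3)
  (1/11) = 1
Product of signs = -1

-1


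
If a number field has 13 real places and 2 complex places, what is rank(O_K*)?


By Dirichlet's unit theorem:
rank = r1 + r2 - 1
= 13 + 2 - 1
= 14

14


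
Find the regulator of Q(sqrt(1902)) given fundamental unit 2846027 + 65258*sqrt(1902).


epsilon = 2846027 + 65258*sqrt(1902)
= 5.6921e+06
R = ln(5.6921e+06)
= 15.5546

15.5546


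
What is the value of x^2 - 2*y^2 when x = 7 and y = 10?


x^2 - d*y^2
= 7^2 - 2*10^2
= 49 - 200
= -151

-151


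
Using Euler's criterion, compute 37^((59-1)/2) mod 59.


p = 59 is prime and the exponent is (p-1)/2 = 29, so by Euler's criterion 37^29 = (37/59) = +1 or -1 mod 59.
Compute by square-and-multiply:
  29 = 16 + 8 + 4 + 1 (binary 11101)
  Repeated squaring mod 59: 37^1 = 37, 37^2 = 12, 37^4 = 26, 37^8 = 27, 37^16 = 21
  37^29 = 37^16 * 37^8 * 37^4 * 37^1 = 21 * 27 * 26 * 37 mod 59
    21 * 27 = 567 = 36 mod 59
    36 * 26 = 936 = 51 mod 59
    51 * 37 = 1887 = 58 mod 59
  37^29 = 58 mod 59
Result 58 = p - 1 = -1 mod 59: 37 is a quadratic non-residue mod 59. As a residue in [0, p-1] the value is 58.
37^29 mod 59 = 58

58


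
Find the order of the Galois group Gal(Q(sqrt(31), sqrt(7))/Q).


The 2 square roots of distinct primes are multiplicatively independent over Q,
so [K:Q] = 2^2 and Gal(K/Q) is isomorphic to (Z/2Z)^2.
|Gal| = 2^2 = 4

4


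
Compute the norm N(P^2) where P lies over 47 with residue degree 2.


N(P^a) = p^(a*f)
= 47^(2*2)
= 47^4
= 4879681

4879681


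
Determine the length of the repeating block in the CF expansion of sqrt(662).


Run the CF algorithm for sqrt(662).
a_0 = floor(sqrt(662)) = 25; set m_0=0, q_0=1.
Recurrence: m' = q*a - m,  q' = (d - m'^2)/q,  a' = floor((a_0 + m')/q').
  step 1: m=25, q=37, a=1
  step 2: m=12, q=14, a=2
  step 3: m=16, q=29, a=1
  step 4: m=13, q=17, a=2
  step 5: m=21, q=13, a=3
  step 6: m=18, q=26, a=1
  step 7: m=8, q=23, a=1
  step 8: m=15, q=19, a=2
  step 9: m=23, q=7, a=6
  step 10: m=19, q=43, a=1
  step 11: m=24, q=2, a=24
  step 12: m=24, q=43, a=1
  step 13: m=19, q=7, a=6
  step 14: m=23, q=19, a=2
  step 15: m=15, q=23, a=1
  step 16: m=8, q=26, a=1
  step 17: m=18, q=13, a=3
  step 18: m=21, q=17, a=2
  step 19: m=13, q=29, a=1
  step 20: m=16, q=14, a=2
  step 21: m=12, q=37, a=1
  step 22: m=25, q=1, a=50
a_22 = 2*a_0 = 50, so the period closes here.
sqrt(662) = [25; 1, 2, 1, 2, 3, 1, 1, 2, 6, 1, 24, 1, 6, 2, 1, 1, 3, 2, 1, 2, 1, 50]
Period length = 22

22


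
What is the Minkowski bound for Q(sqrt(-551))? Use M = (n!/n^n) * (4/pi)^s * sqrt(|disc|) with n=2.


d = -551, d mod 4 = 1, so disc(K) = d = -551; |disc(K)| = 551
Imaginary quadratic field, so n = 2, s = r2 = 1, r1 = 0
M = (n!/n^n) * (4/pi)^s * sqrt(|disc(K)|) = (2!/2^2) * (4/pi)^1 * sqrt(551)
= 0.5 * 1.273240 * 23.473389
= 14.9436

14.9436


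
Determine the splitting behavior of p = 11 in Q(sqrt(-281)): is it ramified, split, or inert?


K = Q(sqrt(-281)). Since d mod 4 = 3, disc(K) = -1124.
Check p | disc: -1124 mod 11 = 9.
p does not divide disc. Compute Legendre symbol (d/p):
5^((11-1)/2) mod 11 = 1
(d/p) = 1, so p splits: (p) = P*P' with e=1, f=1, g=2.
Therefore p is split.

split


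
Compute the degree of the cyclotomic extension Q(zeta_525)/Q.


The degree equals Euler's totient phi(525).
525 = 3 * 5^2 * 7
phi(525) = 240

240


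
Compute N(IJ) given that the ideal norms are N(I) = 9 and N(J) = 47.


N(IJ) = N(I) * N(J)
= 9 * 47
= 423

423


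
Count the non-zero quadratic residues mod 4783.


For prime p, the number of non-zero quadratic residues is (p-1)/2.
= (4783-1)/2
= 2391

2391


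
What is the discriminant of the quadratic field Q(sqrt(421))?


For K = Q(sqrt(d)) with d squarefree: disc(K) = d if d = 1 mod 4, and disc(K) = 4d if d = 2 or 3 mod 4.
Here d = 421, and d mod 4 = 1.
d = 1 mod 4 (O_K = Z[(1+sqrt(d))/2]), so disc(K) = d = 421

421


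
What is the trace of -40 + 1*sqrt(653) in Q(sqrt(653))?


Tr(a + b*sqrt(d)) = (a + b*sqrt(d)) + (a - b*sqrt(d)) = 2a
= 2 * (-40)
= -80

-80


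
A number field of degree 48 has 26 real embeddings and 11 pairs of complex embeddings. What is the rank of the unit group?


By Dirichlet's unit theorem:
rank = r1 + r2 - 1
= 26 + 11 - 1
= 36

36


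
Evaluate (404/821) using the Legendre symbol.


p = 821 is prime, so compute (404/821) with the reciprocity algorithm (Jacobi-symbol steps: pull out 2s via (2/n), flip via reciprocity, reduce):
  pull out 2: (2/821) = -1  (since 821 mod 8 = 5)
  pull out 2: (2/821) = -1  (since 821 mod 8 = 5)
  reciprocity: (101/821) -> +(821/101)
  reduce: (13/101)
  reciprocity: (13/101) -> +(101/13)
  reduce: (10/13)
  pull out 2: (2/13) = -1  (since 13 mod 8 = 5)
  reciprocity: (5/13) -> +(13/5)
  reduce: (3/5)
  reciprocity: (3/5) -> +(5/3)
  reduce: (2/3)
  pull out 2: (2/3) = -1  (since 3 mod 8 = 3)
  (1/3) = 1
Product of signs = 1
(404/821) = 1

1


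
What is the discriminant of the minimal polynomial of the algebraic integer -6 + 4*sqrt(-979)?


The element -6 + 4*sqrt(-979) has minimal polynomial:
x^2 + 12*x + 15700
Discriminant = (12)^2 - 4*(15700)
= 144 - 62800
= -62656

-62656


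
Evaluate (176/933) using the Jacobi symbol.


Compute (176/933) via quadratic reciprocity:
  pull out 2: (2/933) = -1  (since 933 mod 8 = 5)
  pull out 2: (2/933) = -1  (since 933 mod 8 = 5)
  pull out 2: (2/933) = -1  (since 933 mod 8 = 5)
  pull out 2: (2/933) = -1  (since 933 mod 8 = 5)
  reciprocity: (11/933) -> +(933/11)
  reduce: (9/11)
  reciprocity: (9/11) -> +(11/9)
  reduce: (2/9)
  pull out 2: (2/9) = +1  (since 9 mod 8 = 1)
  (1/9) = 1
Product of signs = 1

1


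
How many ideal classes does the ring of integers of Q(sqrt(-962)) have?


K = Q(sqrt(-962)). d mod 4 = 2, so D = disc(K) = 4d = -3848
h(K) equals the number of primitive reduced positive-definite forms (a, b, c) = a*x^2 + b*x*y + c*y^2 with b^2 - 4ac = D,
where reduced means |b| <= a <= c, with b >= 0 whenever |b| = a or a = c, and primitive means gcd(a, b, c) = 1.
Reduced forces 3a^2 <= |D| = 3848, so 1 <= a <= 35; b must have the parity of D, and c = (b^2 - D)/(4a) must be an integer >= a.
Enumerate a = 1..35, b in [-a, a]:
  a=1: (1, 0, 962)  [1]
  a=2: (2, 0, 481)  [1]
  a=3: (3, -2, 321), (3, 2, 321)  [2]
  a=4..5: none
  a=6: (6, -4, 161), (6, 4, 161)  [2]
  a=7: (7, -4, 138), (7, 4, 138)  [2]
  a=8: none
  a=9: (9, -2, 107), (9, 2, 107)  [2]
  a=10..12: none
  a=13: (13, 0, 74)  [1]
  a=14: (14, -4, 69), (14, 4, 69)  [2]
  a=15..17: none
  a=18: (18, -16, 57), (18, 16, 57)  [2]
  a=19: (19, -16, 54), (19, 16, 54)  [2]
  a=20: none
  a=21: (21, -10, 47), (21, -4, 46), (21, 4, 46), (21, 10, 47)  [4]
  a=22: none
  a=23: (23, -4, 42), (23, 4, 42)  [2]
  a=24..25: none
  a=26: (26, 0, 37)  [1]
  a=27: (27, -16, 38), (27, 16, 38)  [2]
  a=28: none
  a=29: (29, -26, 39), (29, 26, 39)  [2]
  a=30..35: none
Total reduced forms: 1 + 1 + 2 + 2 + 2 + 2 + 1 + 2 + 2 + 2 + 4 + 2 + 1 + 2 + 2 = 28
h = 28

28


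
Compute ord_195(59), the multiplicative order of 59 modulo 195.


We want ord_195(59), the smallest k >= 1 with 59^k = 1 mod 195.
n = 195 = 3 * 5 * 13, phi(195) = 96; the order divides phi(n).
Divisors of 96: 1, 2, 3, 4, 6, 8, 12, 16, 24, 32, 48, 96
Repeated squaring mod 195: 59^1 = 59, 59^2 = 166, 59^4 = 61, 59^8 = 16, 59^16 = 61, 59^32 = 16, 59^64 = 61
Test divisors in increasing order:
  k=1: 59^1 = 59 mod 195
  k=2: 59^2 = 166 mod 195
  k=3: 59^3 = 166 * 59 = 44 mod 195
  k=4: 59^4 = 61 mod 195
  k=6: 59^6 = 61 * 166 = 181 mod 195
  k=8: 59^8 = 16 mod 195
  k=12: 59^12 = 16 * 61 = 1 mod 195  <- first divisor giving 1
Order = 12

12


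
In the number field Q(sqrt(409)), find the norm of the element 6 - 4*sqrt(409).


N(a + b*sqrt(d)) = a^2 - d*b^2
= (6)^2 - (409)*(-4)^2
= 36 - 6544
= -6508

-6508


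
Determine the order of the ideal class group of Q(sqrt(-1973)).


K = Q(sqrt(-1973)). d mod 4 = 3, so D = disc(K) = 4d = -7892
h(K) equals the number of primitive reduced positive-definite forms (a, b, c) = a*x^2 + b*x*y + c*y^2 with b^2 - 4ac = D,
where reduced means |b| <= a <= c, with b >= 0 whenever |b| = a or a = c, and primitive means gcd(a, b, c) = 1.
Reduced forces 3a^2 <= |D| = 7892, so 1 <= a <= 51; b must have the parity of D, and c = (b^2 - D)/(4a) must be an integer >= a.
Enumerate a = 1..51, b in [-a, a]:
  a=1: (1, 0, 1973)  [1]
  a=2: (2, 2, 987)  [1]
  a=3: (3, -2, 658), (3, 2, 658)  [2]
  a=4..5: none
  a=6: (6, -2, 329), (6, 2, 329)  [2]
  a=7: (7, -2, 282), (7, 2, 282)  [2]
  a=8: none
  a=9: (9, -8, 221), (9, 8, 221)  [2]
  a=10..12: none
  a=13: (13, -8, 153), (13, 8, 153)  [2]
  a=14: (14, -2, 141), (14, 2, 141)  [2]
  a=15..16: none
  a=17: (17, -8, 117), (17, 8, 117)  [2]
  a=18: (18, -10, 111), (18, 10, 111)  [2]
  a=19..20: none
  a=21: (21, -16, 97), (21, -2, 94), (21, 2, 94), (21, 16, 97)  [4]
  a=22..25: none
  a=26: (26, -18, 79), (26, 18, 79)  [2]
  a=27: (27, -10, 74), (27, 10, 74)  [2]
  a=28: none
  a=29: (29, -24, 73), (29, 24, 73)  [2]
  a=30..33: none
  a=34: (34, -26, 63), (34, 26, 63)  [2]
  a=35..36: none
  a=37: (37, -10, 54), (37, 10, 54)  [2]
  a=38: none
  a=39: (39, -34, 58), (39, -8, 51), (39, 8, 51), (39, 34, 58)  [4]
  a=40: none
  a=41: (41, -12, 49), (41, 12, 49)  [2]
  a=42: (42, -26, 51), (42, -2, 47), (42, 2, 47), (42, 26, 51)  [4]
  a=43..51: none
Total reduced forms: 1 + 1 + 2 + 2 + 2 + 2 + 2 + 2 + 2 + 2 + 4 + 2 + 2 + 2 + 2 + 2 + 4 + 2 + 4 = 42
h = 42

42


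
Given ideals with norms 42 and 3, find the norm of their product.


N(IJ) = N(I) * N(J)
= 42 * 3
= 126

126


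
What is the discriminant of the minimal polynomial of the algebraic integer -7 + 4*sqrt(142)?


The element -7 + 4*sqrt(142) has minimal polynomial:
x^2 + 14*x - 2223
Discriminant = (14)^2 - 4*(-2223)
= 196 + 8892
= 9088

9088


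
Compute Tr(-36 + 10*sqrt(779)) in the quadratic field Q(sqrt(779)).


Tr(a + b*sqrt(d)) = (a + b*sqrt(d)) + (a - b*sqrt(d)) = 2a
= 2 * (-36)
= -72

-72


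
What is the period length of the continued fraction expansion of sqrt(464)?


Run the CF algorithm for sqrt(464).
a_0 = floor(sqrt(464)) = 21; set m_0=0, q_0=1.
Recurrence: m' = q*a - m,  q' = (d - m'^2)/q,  a' = floor((a_0 + m')/q').
  step 1: m=21, q=23, a=1
  step 2: m=2, q=20, a=1
  step 3: m=18, q=7, a=5
  step 4: m=17, q=25, a=1
  step 5: m=8, q=16, a=1
  step 6: m=8, q=25, a=1
  step 7: m=17, q=7, a=5
  step 8: m=18, q=20, a=1
  step 9: m=2, q=23, a=1
  step 10: m=21, q=1, a=42
a_10 = 2*a_0 = 42, so the period closes here.
sqrt(464) = [21; 1, 1, 5, 1, 1, 1, 5, 1, 1, 42]
Period length = 10

10


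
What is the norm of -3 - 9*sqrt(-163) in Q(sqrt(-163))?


N(a + b*sqrt(d)) = a^2 - d*b^2
= (-3)^2 - (-163)*(-9)^2
= 9 + 13203
= 13212

13212


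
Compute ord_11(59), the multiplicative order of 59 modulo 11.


We want ord_11(59), the smallest k >= 1 with 59^k = 1 mod 11.
n = 11 = 11, phi(11) = 10; the order divides phi(n).
Divisors of 10: 1, 2, 5, 10
Repeated squaring mod 11: 59^1 = 4, 59^2 = 5, 59^4 = 3, 59^8 = 9
Test divisors in increasing order:
  k=1: 59^1 = 4 mod 11
  k=2: 59^2 = 5 mod 11
  k=5: 59^5 = 3 * 4 = 1 mod 11  <- first divisor giving 1
Order = 5

5


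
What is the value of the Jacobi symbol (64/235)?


Compute (64/235) via quadratic reciprocity:
  pull out 2: (2/235) = -1  (since 235 mod 8 = 3)
  pull out 2: (2/235) = -1  (since 235 mod 8 = 3)
  pull out 2: (2/235) = -1  (since 235 mod 8 = 3)
  pull out 2: (2/235) = -1  (since 235 mod 8 = 3)
  pull out 2: (2/235) = -1  (since 235 mod 8 = 3)
  pull out 2: (2/235) = -1  (since 235 mod 8 = 3)
  (1/235) = 1
Product of signs = 1

1


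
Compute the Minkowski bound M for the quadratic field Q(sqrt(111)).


d = 111, d mod 4 = 3, so disc(K) = 4d = 444; |disc(K)| = 444
Real quadratic field, so n = 2, s = r2 = 0, r1 = 2
M = (n!/n^n) * (4/pi)^s * sqrt(|disc(K)|) = (2!/2^2) * (4/pi)^0 * sqrt(444)
= 0.5 * 1.000000 * 21.071308
= 10.5357

10.5357


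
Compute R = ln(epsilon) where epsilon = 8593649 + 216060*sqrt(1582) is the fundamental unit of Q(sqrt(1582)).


epsilon = 8593649 + 216060*sqrt(1582)
= 1.7187e+07
R = ln(1.7187e+07)
= 16.6597

16.6597


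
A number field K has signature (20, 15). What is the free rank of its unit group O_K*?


By Dirichlet's unit theorem:
rank = r1 + r2 - 1
= 20 + 15 - 1
= 34

34


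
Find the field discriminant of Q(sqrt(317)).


For K = Q(sqrt(d)) with d squarefree: disc(K) = d if d = 1 mod 4, and disc(K) = 4d if d = 2 or 3 mod 4.
Here d = 317, and d mod 4 = 1.
d = 1 mod 4 (O_K = Z[(1+sqrt(d))/2]), so disc(K) = d = 317

317


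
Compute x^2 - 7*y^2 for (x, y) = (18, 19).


x^2 - d*y^2
= 18^2 - 7*19^2
= 324 - 2527
= -2203

-2203


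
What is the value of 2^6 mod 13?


p = 13 is prime and the exponent is (p-1)/2 = 6, so by Euler's criterion 2^6 = (2/13) = +1 or -1 mod 13.
Compute by square-and-multiply:
  6 = 4 + 2 (binary 110)
  Repeated squaring mod 13: 2^1 = 2, 2^2 = 4, 2^4 = 3
  2^6 = 2^4 * 2^2 = 3 * 4 mod 13
    3 * 4 = 12 = 12 mod 13
  2^6 = 12 mod 13
Result 12 = p - 1 = -1 mod 13: 2 is a quadratic non-residue mod 13. As a residue in [0, p-1] the value is 12.
2^6 mod 13 = 12

12


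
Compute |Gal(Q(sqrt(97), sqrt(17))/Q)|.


The 2 square roots of distinct primes are multiplicatively independent over Q,
so [K:Q] = 2^2 and Gal(K/Q) is isomorphic to (Z/2Z)^2.
|Gal| = 2^2 = 4

4


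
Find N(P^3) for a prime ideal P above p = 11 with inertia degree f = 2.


N(P^a) = p^(a*f)
= 11^(3*2)
= 11^6
= 1771561

1771561


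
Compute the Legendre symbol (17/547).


p = 547 is prime, so compute (17/547) with the reciprocity algorithm (Jacobi-symbol steps: pull out 2s via (2/n), flip via reciprocity, reduce):
  reciprocity: (17/547) -> +(547/17)
  reduce: (3/17)
  reciprocity: (3/17) -> +(17/3)
  reduce: (2/3)
  pull out 2: (2/3) = -1  (since 3 mod 8 = 3)
  (1/3) = 1
Product of signs = -1
(17/547) = -1

-1


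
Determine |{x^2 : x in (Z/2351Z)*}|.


For prime p, the number of non-zero quadratic residues is (p-1)/2.
= (2351-1)/2
= 1175

1175


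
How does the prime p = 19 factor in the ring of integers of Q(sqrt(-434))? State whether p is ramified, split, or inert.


K = Q(sqrt(-434)). Since d mod 4 = 2, disc(K) = -1736.
Check p | disc: -1736 mod 19 = 12.
p does not divide disc. Compute Legendre symbol (d/p):
3^((19-1)/2) mod 19 = -1
(d/p) = -1, so p is inert: (p) stays prime with e=1, f=2, g=1.
Therefore p is inert.

inert


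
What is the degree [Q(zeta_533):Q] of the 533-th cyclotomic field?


The degree equals Euler's totient phi(533).
533 = 13 * 41
phi(533) = 480

480


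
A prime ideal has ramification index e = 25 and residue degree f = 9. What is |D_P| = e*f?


|D_P| = e * f
= 25 * 9
= 225

225


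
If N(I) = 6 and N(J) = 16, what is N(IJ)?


N(IJ) = N(I) * N(J)
= 6 * 16
= 96

96


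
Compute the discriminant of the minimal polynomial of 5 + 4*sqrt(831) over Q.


The element 5 + 4*sqrt(831) has minimal polynomial:
x^2 - 10*x - 13271
Discriminant = (-10)^2 - 4*(-13271)
= 100 + 53084
= 53184

53184


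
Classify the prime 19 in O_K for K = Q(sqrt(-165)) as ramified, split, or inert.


K = Q(sqrt(-165)). Since d mod 4 = 3, disc(K) = -660.
Check p | disc: -660 mod 19 = 5.
p does not divide disc. Compute Legendre symbol (d/p):
6^((19-1)/2) mod 19 = 1
(d/p) = 1, so p splits: (p) = P*P' with e=1, f=1, g=2.
Therefore p is split.

split


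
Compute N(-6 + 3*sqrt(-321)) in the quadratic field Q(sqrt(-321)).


N(a + b*sqrt(d)) = a^2 - d*b^2
= (-6)^2 - (-321)*(3)^2
= 36 + 2889
= 2925

2925


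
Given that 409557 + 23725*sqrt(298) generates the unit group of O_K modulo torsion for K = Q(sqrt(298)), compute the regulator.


epsilon = 409557 + 23725*sqrt(298)
= 819114.0000
R = ln(819114.0000)
= 13.6160

13.6160


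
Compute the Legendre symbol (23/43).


p = 43 is prime, so compute (23/43) with the reciprocity algorithm (Jacobi-symbol steps: pull out 2s via (2/n), flip via reciprocity, reduce):
  reciprocity: (23/43) -> -(43/23)
  reduce: (20/23)
  pull out 2: (2/23) = +1  (since 23 mod 8 = 7)
  pull out 2: (2/23) = +1  (since 23 mod 8 = 7)
  reciprocity: (5/23) -> +(23/5)
  reduce: (3/5)
  reciprocity: (3/5) -> +(5/3)
  reduce: (2/3)
  pull out 2: (2/3) = -1  (since 3 mod 8 = 3)
  (1/3) = 1
Product of signs = 1
(23/43) = 1

1


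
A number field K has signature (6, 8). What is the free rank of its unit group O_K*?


By Dirichlet's unit theorem:
rank = r1 + r2 - 1
= 6 + 8 - 1
= 13

13


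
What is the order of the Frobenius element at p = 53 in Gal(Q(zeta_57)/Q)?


The Frobenius at p in Gal(Q(zeta_n)/Q) = (Z/nZ)* is the class of p, so its order is ord_57(53), the smallest k >= 1 with 53^k = 1 mod 57.
n = 57 = 3 * 19, phi(57) = 36; the order divides phi(n).
Divisors of 36: 1, 2, 3, 4, 6, 9, 12, 18, 36
Repeated squaring mod 57: 53^1 = 53, 53^2 = 16, 53^4 = 28, 53^8 = 43, 53^16 = 25, 53^32 = 55
Test divisors in increasing order:
  k=1: 53^1 = 53 mod 57
  k=2: 53^2 = 16 mod 57
  k=3: 53^3 = 16 * 53 = 50 mod 57
  k=4: 53^4 = 28 mod 57
  k=6: 53^6 = 28 * 16 = 49 mod 57
  k=9: 53^9 = 43 * 53 = 56 mod 57
  k=12: 53^12 = 43 * 28 = 7 mod 57
  k=18: 53^18 = 25 * 16 = 1 mod 57  <- first divisor giving 1
Order = 18

18


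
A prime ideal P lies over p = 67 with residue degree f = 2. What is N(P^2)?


N(P^a) = p^(a*f)
= 67^(2*2)
= 67^4
= 20151121

20151121


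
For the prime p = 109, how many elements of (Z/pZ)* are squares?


For prime p, the number of non-zero quadratic residues is (p-1)/2.
= (109-1)/2
= 54

54


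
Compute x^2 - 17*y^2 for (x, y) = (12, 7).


x^2 - d*y^2
= 12^2 - 17*7^2
= 144 - 833
= -689

-689


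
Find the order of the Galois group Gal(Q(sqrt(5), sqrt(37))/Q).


The 2 square roots of distinct primes are multiplicatively independent over Q,
so [K:Q] = 2^2 and Gal(K/Q) is isomorphic to (Z/2Z)^2.
|Gal| = 2^2 = 4

4


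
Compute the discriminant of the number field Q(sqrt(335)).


For K = Q(sqrt(d)) with d squarefree: disc(K) = d if d = 1 mod 4, and disc(K) = 4d if d = 2 or 3 mod 4.
Here d = 335, and d mod 4 = 3.
d = 3 mod 4, not 1 (O_K = Z[sqrt(d)]), so disc(K) = 4d = 4 * (335) = 1340

1340


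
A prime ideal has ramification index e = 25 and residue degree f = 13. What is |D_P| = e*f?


|D_P| = e * f
= 25 * 13
= 325

325


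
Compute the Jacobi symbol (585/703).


Compute (585/703) via quadratic reciprocity:
  reciprocity: (585/703) -> +(703/585)
  reduce: (118/585)
  pull out 2: (2/585) = +1  (since 585 mod 8 = 1)
  reciprocity: (59/585) -> +(585/59)
  reduce: (54/59)
  pull out 2: (2/59) = -1  (since 59 mod 8 = 3)
  reciprocity: (27/59) -> -(59/27)
  reduce: (5/27)
  reciprocity: (5/27) -> +(27/5)
  reduce: (2/5)
  pull out 2: (2/5) = -1  (since 5 mod 8 = 5)
  (1/5) = 1
Product of signs = -1

-1


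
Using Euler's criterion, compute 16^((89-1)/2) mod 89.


p = 89 is prime and the exponent is (p-1)/2 = 44, so by Euler's criterion 16^44 = (16/89) = +1 or -1 mod 89.
Compute by square-and-multiply:
  44 = 32 + 8 + 4 (binary 101100)
  Repeated squaring mod 89: 16^1 = 16, 16^2 = 78, 16^4 = 32, 16^8 = 45, 16^16 = 67, 16^32 = 39
  16^44 = 16^32 * 16^8 * 16^4 = 39 * 45 * 32 mod 89
    39 * 45 = 1755 = 64 mod 89
    64 * 32 = 2048 = 1 mod 89
  16^44 = 1 mod 89
Result 1: 16 is a quadratic residue mod 89.
16^44 mod 89 = 1

1


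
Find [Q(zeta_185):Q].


The degree equals Euler's totient phi(185).
185 = 5 * 37
phi(185) = 144

144


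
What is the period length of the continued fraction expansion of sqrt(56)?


Run the CF algorithm for sqrt(56).
a_0 = floor(sqrt(56)) = 7; set m_0=0, q_0=1.
Recurrence: m' = q*a - m,  q' = (d - m'^2)/q,  a' = floor((a_0 + m')/q').
  step 1: m=7, q=7, a=2
  step 2: m=7, q=1, a=14
a_2 = 2*a_0 = 14, so the period closes here.
sqrt(56) = [7; 2, 14]
Period length = 2

2
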